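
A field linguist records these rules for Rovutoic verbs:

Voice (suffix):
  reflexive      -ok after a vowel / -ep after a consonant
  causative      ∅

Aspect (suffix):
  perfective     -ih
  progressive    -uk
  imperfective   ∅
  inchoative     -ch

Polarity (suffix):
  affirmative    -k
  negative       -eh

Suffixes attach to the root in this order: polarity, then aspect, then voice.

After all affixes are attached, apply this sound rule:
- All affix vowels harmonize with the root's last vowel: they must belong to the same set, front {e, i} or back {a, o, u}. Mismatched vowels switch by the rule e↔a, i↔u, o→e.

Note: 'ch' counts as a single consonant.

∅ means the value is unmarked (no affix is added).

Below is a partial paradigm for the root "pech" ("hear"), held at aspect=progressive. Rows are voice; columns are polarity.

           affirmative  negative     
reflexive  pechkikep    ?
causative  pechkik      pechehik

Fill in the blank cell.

Attach polarity negative -eh → pecheh.
Attach aspect progressive -uk → pechehuk.
Attach voice reflexive -ep (after consonant 'k') → pechehukep.
Apply vowel harmony: pechehukep → pechehikep.

pechehikep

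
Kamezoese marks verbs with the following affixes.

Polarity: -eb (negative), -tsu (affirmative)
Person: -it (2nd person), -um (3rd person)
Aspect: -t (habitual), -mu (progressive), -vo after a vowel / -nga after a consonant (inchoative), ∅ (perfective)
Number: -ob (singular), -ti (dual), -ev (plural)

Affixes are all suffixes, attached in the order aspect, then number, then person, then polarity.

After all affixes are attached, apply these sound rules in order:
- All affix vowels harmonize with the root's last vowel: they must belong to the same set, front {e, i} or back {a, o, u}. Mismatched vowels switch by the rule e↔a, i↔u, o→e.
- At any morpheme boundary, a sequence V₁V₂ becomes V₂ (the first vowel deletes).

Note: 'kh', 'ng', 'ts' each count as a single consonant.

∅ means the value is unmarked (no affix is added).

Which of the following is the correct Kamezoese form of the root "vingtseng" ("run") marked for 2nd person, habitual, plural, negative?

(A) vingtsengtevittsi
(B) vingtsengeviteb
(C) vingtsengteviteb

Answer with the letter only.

Attach aspect habitual -t → vingtsengt.
Attach number plural -ev → vingtsengtev.
Attach person 2nd person -it → vingtsengtevit.
Attach polarity negative -eb → vingtsengteviteb.
Vowel harmony: no change.
Vowel deletion: no change.
So the correct form is vingtsengteviteb, option (C).
(B) vingtsengeviteb is wrong: it uses perfective instead of habitual for aspect.
(A) vingtsengtevittsi is wrong: it uses affirmative instead of negative for polarity.

C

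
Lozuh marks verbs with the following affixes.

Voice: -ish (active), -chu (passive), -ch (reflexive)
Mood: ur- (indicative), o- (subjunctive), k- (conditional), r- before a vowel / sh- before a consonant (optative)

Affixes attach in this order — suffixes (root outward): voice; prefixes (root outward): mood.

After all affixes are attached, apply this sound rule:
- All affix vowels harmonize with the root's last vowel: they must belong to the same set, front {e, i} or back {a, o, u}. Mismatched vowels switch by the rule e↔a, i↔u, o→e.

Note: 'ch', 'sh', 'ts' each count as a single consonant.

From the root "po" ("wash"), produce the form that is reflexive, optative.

shpoch

Attach voice reflexive -ch → poch.
Attach mood optative sh- (before consonant 'p') → shpoch.
Vowel harmony: no change.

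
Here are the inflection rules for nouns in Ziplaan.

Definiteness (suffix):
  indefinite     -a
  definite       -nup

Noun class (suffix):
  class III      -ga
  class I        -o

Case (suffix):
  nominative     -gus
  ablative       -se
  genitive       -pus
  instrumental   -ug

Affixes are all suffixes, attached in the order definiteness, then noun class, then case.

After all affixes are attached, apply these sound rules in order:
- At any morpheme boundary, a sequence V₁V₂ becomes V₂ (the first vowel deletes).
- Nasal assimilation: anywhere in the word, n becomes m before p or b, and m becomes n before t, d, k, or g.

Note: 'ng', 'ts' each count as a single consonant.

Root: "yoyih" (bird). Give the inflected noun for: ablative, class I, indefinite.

yoyihose

Attach definiteness indefinite -a → yoyiha.
Attach noun class class I -o → yoyihao.
Attach case ablative -se → yoyihaose.
Apply vowel deletion: yoyihaose → yoyihose.
Nasal assimilation: no change.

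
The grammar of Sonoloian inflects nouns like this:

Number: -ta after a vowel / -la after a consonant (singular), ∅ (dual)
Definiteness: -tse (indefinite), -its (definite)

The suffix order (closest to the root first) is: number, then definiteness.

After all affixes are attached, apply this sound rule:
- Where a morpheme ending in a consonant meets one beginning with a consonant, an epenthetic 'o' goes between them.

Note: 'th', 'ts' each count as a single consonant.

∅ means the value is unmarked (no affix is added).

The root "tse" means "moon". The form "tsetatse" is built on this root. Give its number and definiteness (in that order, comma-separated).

singular, indefinite

Segment: tse-ta-tse.
number: -ta/la → singular.
definiteness: -tse → indefinite.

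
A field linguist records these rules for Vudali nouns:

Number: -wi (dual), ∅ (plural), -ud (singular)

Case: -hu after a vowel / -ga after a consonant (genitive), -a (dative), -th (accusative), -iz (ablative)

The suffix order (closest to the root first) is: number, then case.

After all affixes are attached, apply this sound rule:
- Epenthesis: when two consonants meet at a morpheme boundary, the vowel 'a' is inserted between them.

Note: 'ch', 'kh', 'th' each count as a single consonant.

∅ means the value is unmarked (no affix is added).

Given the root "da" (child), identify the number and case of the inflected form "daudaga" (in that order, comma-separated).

Segment: da-ud-ga.
number: -ud → singular.
case: -hu/ga → genitive.

singular, genitive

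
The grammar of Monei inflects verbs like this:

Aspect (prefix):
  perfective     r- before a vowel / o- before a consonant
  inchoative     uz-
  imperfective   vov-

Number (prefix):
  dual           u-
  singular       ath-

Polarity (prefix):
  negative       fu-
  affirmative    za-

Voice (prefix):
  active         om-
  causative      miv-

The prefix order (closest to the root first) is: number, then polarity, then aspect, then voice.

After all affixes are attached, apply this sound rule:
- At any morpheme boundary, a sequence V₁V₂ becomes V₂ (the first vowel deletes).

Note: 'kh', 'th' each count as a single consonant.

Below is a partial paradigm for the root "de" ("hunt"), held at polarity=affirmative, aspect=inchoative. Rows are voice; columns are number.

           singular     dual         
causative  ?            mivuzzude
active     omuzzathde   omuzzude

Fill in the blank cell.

Attach number singular ath- → athde.
Attach polarity affirmative za- → zaathde.
Attach aspect inchoative uz- → uzzaathde.
Attach voice causative miv- → mivuzzaathde.
Apply vowel deletion: mivuzzaathde → mivuzzathde.

mivuzzathde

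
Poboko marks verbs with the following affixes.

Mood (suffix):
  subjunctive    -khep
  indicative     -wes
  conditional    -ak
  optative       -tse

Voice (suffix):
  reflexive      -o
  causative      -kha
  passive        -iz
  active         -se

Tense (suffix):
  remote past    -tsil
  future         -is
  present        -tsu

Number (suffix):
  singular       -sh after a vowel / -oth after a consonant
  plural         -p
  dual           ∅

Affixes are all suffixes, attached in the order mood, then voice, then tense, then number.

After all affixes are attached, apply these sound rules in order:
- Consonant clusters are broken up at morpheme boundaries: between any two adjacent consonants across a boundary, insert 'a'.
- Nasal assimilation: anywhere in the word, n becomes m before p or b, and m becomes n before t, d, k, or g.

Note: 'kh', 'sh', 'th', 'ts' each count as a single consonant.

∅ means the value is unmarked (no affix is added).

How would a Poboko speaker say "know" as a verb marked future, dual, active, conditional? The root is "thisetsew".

thisetsewakaseis

Attach mood conditional -ak → thisetsewak.
Attach voice active -se → thisetsewakse.
Attach tense future -is → thisetsewakseis.
number = dual: zero marking, form stays thisetsewakseis.
Apply epenthesis: thisetsewakseis → thisetsewakaseis.
Nasal assimilation: no change.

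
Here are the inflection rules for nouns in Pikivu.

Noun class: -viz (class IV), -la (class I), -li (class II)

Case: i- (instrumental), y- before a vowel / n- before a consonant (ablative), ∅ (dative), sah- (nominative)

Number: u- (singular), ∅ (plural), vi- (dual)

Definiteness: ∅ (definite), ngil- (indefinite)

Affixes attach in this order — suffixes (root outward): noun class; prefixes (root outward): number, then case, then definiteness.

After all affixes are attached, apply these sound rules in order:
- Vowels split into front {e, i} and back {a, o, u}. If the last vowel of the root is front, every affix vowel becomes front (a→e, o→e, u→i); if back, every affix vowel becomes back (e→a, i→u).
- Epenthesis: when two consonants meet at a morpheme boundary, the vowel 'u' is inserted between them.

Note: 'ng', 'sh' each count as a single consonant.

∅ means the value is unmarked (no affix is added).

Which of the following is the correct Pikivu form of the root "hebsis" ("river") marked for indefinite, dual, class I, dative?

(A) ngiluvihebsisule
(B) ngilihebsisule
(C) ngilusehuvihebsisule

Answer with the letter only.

Attach number dual vi- → vihebsis.
Attach noun class class I -la → vihebsisla.
case = dative: zero marking, form stays vihebsisla.
Attach definiteness indefinite ngil- → ngilvihebsisla.
Apply vowel harmony: ngilvihebsisla → ngilvihebsisle.
Apply epenthesis: ngilvihebsisle → ngiluvihebsisule.
So the correct form is ngiluvihebsisule, option (A).
(B) ngilihebsisule is wrong: it uses singular instead of dual for number.
(C) ngilusehuvihebsisule is wrong: it uses nominative instead of dative for case.

A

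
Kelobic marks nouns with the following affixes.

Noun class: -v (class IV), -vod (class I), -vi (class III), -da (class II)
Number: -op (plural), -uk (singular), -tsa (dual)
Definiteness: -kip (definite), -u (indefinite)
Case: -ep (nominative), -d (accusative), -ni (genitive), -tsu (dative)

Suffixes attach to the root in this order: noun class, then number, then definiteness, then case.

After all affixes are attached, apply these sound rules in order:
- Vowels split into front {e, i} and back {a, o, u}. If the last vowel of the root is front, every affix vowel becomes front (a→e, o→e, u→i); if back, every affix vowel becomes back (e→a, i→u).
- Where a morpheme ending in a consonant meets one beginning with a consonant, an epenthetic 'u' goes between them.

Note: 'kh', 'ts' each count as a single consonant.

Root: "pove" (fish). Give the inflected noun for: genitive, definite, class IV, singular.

povevikukipuni

Attach noun class class IV -v → povev.
Attach number singular -uk → povevuk.
Attach definiteness definite -kip → povevukkip.
Attach case genitive -ni → povevukkipni.
Apply vowel harmony: povevukkipni → povevikkipni.
Apply epenthesis: povevikkipni → povevikukipuni.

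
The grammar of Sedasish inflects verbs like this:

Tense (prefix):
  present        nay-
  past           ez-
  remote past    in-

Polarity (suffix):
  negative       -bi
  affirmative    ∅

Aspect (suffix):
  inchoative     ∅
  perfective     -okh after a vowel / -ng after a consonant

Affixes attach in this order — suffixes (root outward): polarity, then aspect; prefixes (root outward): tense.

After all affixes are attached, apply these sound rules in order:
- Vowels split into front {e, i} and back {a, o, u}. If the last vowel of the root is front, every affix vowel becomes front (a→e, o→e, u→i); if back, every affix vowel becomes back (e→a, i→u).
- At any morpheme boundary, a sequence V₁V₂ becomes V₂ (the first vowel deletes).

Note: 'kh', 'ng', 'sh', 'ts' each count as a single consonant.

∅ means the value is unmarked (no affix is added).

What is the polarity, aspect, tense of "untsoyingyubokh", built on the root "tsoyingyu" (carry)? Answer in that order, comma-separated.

Segment: in-tsoyingyu-bi-okh.
polarity: -bi → negative.
aspect: -okh/ng → perfective.
tense: in- → remote past.

negative, perfective, remote past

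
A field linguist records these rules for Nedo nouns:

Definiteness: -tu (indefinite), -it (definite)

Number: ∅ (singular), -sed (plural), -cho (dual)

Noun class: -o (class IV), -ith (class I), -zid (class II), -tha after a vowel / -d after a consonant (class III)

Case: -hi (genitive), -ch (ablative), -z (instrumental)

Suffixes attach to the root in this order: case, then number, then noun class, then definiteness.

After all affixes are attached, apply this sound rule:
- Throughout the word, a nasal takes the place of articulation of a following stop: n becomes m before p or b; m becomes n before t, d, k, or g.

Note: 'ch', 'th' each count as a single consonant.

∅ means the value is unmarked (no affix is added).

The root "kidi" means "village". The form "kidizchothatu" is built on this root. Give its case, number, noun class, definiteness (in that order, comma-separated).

Segment: kidi-z-cho-tha-tu.
case: -z → instrumental.
number: -cho → dual.
noun class: -tha/d → class III.
definiteness: -tu → indefinite.

instrumental, dual, class III, indefinite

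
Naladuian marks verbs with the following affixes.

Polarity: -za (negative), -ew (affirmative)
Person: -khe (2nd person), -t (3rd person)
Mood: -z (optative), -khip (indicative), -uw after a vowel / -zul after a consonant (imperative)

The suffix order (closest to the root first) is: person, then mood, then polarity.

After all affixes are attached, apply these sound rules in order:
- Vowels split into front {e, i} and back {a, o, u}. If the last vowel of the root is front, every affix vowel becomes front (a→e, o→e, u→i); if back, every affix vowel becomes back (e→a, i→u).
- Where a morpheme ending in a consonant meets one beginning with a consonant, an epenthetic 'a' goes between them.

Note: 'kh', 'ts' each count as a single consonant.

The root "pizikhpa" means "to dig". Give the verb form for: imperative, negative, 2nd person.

Attach person 2nd person -khe → pizikhpakhe.
Attach mood imperative -uw (after vowel 'e') → pizikhpakheuw.
Attach polarity negative -za → pizikhpakheuwza.
Apply vowel harmony: pizikhpakheuwza → pizikhpakhauwza.
Apply epenthesis: pizikhpakhauwza → pizikhpakhauwaza.

pizikhpakhauwaza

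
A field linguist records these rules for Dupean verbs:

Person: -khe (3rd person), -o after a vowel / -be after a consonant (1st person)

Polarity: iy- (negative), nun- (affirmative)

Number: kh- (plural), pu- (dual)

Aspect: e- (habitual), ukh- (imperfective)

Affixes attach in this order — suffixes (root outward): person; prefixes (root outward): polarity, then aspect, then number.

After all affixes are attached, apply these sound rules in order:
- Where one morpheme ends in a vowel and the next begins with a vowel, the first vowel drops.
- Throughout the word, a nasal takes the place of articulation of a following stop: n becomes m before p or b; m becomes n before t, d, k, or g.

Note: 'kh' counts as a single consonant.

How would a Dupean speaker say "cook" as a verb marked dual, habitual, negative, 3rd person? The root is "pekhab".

Attach polarity negative iy- → iypekhab.
Attach aspect habitual e- → eiypekhab.
Attach person 3rd person -khe → eiypekhabkhe.
Attach number dual pu- → pueiypekhabkhe.
Apply vowel deletion: pueiypekhabkhe → piypekhabkhe.
Nasal assimilation: no change.

piypekhabkhe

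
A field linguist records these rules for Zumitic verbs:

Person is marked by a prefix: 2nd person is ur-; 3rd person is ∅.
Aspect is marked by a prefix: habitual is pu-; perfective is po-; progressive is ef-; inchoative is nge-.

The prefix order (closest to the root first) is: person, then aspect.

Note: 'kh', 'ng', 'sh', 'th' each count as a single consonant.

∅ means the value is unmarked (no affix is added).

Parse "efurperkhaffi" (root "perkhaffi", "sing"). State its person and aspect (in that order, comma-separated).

2nd person, progressive

Segment: ef-ur-perkhaffi.
person: ur- → 2nd person.
aspect: ef- → progressive.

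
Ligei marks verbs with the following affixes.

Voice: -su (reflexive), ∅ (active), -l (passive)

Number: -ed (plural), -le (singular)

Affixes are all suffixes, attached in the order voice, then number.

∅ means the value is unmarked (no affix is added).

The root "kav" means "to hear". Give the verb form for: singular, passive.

Attach voice passive -l → kavl.
Attach number singular -le → kavlle.

kavlle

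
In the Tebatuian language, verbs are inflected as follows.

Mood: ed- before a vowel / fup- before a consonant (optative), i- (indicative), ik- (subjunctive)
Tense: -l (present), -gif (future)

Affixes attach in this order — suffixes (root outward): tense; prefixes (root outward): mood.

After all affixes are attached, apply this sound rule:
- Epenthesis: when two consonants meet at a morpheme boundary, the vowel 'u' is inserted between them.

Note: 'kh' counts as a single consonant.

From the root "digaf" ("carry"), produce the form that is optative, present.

Attach tense present -l → digafl.
Attach mood optative fup- (before consonant 'd') → fupdigafl.
Apply epenthesis: fupdigafl → fupudigaful.

fupudigaful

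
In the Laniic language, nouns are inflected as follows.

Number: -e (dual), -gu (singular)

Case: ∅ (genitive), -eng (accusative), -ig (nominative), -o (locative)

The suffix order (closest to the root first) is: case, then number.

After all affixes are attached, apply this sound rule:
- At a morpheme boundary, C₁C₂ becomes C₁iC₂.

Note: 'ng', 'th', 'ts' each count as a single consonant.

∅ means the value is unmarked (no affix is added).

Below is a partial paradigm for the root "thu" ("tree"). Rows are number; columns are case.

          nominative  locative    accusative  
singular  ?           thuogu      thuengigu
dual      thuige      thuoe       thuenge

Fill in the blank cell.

Attach case nominative -ig → thuig.
Attach number singular -gu → thuiggu.
Apply epenthesis: thuiggu → thuigigu.

thuigigu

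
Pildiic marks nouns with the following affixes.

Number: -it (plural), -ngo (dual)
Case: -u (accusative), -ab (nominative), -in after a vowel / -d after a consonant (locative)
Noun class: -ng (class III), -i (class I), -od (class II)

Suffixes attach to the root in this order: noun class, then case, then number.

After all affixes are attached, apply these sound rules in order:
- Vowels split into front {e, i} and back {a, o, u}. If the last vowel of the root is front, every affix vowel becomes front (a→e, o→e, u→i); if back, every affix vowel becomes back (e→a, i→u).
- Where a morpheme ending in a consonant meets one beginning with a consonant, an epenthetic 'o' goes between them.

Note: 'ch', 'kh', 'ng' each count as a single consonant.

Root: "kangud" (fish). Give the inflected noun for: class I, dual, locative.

kanguduunongo

Attach noun class class I -i → kangudi.
Attach case locative -in (after vowel 'i') → kangudiin.
Attach number dual -ngo → kangudiinngo.
Apply vowel harmony: kangudiinngo → kanguduunngo.
Apply epenthesis: kanguduunngo → kanguduunongo.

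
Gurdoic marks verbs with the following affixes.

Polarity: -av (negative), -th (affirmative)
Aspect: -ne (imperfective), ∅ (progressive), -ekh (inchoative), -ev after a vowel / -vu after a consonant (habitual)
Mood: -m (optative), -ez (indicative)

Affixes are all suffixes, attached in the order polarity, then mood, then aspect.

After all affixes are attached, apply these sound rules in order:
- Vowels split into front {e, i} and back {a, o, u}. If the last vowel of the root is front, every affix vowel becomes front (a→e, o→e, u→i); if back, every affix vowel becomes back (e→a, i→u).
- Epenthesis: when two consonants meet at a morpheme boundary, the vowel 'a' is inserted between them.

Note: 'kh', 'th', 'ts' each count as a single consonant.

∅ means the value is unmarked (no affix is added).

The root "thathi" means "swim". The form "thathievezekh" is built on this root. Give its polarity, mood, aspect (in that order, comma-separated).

Segment: thathi-av-ez-ekh.
polarity: -av → negative.
mood: -ez → indicative.
aspect: -ekh → inchoative.

negative, indicative, inchoative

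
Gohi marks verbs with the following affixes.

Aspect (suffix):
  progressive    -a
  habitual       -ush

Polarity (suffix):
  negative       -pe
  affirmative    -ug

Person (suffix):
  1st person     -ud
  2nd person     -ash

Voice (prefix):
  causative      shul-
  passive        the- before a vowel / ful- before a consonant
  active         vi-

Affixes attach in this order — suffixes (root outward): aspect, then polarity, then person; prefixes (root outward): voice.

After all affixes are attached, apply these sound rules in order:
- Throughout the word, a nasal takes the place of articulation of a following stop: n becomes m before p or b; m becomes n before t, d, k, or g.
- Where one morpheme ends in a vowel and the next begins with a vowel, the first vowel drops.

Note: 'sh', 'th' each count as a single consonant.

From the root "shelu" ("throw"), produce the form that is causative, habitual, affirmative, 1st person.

shulshelushugud

Attach aspect habitual -ush → sheluush.
Attach polarity affirmative -ug → sheluushug.
Attach person 1st person -ud → sheluushugud.
Attach voice causative shul- → shulsheluushugud.
Nasal assimilation: no change.
Apply vowel deletion: shulsheluushugud → shulshelushugud.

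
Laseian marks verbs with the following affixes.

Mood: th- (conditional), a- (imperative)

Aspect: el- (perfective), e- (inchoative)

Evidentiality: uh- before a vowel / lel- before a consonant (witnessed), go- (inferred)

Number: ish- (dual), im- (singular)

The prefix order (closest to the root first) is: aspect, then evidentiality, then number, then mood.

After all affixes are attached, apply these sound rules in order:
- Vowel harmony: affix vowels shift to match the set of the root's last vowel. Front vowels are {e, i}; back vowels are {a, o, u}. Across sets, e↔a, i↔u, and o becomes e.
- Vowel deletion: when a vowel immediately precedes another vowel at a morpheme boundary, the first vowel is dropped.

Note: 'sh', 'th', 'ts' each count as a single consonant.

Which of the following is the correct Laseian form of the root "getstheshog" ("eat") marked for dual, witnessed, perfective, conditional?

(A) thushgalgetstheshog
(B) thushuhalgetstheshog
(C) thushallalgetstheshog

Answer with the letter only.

Attach aspect perfective el- → elgetstheshog.
Attach evidentiality witnessed uh- (before vowel 'e') → uhelgetstheshog.
Attach number dual ish- → ishuhelgetstheshog.
Attach mood conditional th- → thishuhelgetstheshog.
Apply vowel harmony: thishuhelgetstheshog → thushuhalgetstheshog.
Vowel deletion: no change.
So the correct form is thushuhalgetstheshog, option (B).
(A) thushgalgetstheshog is wrong: it uses inferred instead of witnessed for evidentiality.
(C) thushallalgetstheshog is wrong: it has the affixes in the wrong order.

B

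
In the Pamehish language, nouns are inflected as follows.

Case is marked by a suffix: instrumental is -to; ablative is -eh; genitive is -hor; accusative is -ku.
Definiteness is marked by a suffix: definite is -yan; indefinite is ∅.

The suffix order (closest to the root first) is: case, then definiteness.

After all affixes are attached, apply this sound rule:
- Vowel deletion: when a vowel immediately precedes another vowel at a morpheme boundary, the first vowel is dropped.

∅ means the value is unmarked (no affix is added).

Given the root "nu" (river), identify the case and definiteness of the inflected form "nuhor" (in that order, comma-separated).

Segment: nu-hor.
case: -hor → genitive.
definiteness: ∅ → indefinite.

genitive, indefinite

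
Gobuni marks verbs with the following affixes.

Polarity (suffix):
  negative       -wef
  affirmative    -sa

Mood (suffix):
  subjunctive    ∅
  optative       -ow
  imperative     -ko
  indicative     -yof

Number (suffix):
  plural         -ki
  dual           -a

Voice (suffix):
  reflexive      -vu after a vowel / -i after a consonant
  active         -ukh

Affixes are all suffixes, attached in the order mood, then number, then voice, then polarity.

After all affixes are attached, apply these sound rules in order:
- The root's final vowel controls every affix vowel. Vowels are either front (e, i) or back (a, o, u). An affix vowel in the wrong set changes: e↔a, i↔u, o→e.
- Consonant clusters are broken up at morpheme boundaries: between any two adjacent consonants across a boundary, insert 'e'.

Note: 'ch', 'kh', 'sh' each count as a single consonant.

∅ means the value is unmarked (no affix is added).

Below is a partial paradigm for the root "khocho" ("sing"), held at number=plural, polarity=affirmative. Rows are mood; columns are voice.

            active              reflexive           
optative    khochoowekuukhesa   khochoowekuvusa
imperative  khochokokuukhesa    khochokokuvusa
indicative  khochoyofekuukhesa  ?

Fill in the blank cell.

khochoyofekuvusa

Attach mood indicative -yof → khochoyof.
Attach number plural -ki → khochoyofki.
Attach voice reflexive -vu (after vowel 'i') → khochoyofkivu.
Attach polarity affirmative -sa → khochoyofkivusa.
Apply vowel harmony: khochoyofkivusa → khochoyofkuvusa.
Apply epenthesis: khochoyofkuvusa → khochoyofekuvusa.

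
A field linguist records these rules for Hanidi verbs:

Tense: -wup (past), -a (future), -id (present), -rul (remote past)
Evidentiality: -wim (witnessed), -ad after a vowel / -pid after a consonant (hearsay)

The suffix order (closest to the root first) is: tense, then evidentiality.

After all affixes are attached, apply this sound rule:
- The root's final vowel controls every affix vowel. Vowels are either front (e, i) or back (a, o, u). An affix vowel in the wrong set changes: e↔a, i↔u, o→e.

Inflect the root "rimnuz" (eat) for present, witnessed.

Attach tense present -id → rimnuzid.
Attach evidentiality witnessed -wim → rimnuzidwim.
Apply vowel harmony: rimnuzidwim → rimnuzudwum.

rimnuzudwum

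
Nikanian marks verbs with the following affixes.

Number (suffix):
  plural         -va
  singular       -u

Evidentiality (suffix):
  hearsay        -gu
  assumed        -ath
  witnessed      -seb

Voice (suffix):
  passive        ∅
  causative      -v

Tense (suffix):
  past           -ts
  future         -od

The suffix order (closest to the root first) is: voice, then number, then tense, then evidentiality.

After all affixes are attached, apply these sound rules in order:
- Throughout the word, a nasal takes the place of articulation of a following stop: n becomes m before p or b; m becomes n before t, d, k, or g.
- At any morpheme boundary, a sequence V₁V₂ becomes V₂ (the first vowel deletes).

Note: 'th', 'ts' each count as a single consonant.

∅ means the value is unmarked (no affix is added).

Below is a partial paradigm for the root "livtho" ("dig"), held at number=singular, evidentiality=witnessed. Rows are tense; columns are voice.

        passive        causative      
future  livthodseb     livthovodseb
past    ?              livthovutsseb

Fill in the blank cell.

livthutsseb

voice = passive: zero marking, form stays livtho.
Attach number singular -u → livthou.
Attach tense past -ts → livthouts.
Attach evidentiality witnessed -seb → livthoutsseb.
Nasal assimilation: no change.
Apply vowel deletion: livthoutsseb → livthutsseb.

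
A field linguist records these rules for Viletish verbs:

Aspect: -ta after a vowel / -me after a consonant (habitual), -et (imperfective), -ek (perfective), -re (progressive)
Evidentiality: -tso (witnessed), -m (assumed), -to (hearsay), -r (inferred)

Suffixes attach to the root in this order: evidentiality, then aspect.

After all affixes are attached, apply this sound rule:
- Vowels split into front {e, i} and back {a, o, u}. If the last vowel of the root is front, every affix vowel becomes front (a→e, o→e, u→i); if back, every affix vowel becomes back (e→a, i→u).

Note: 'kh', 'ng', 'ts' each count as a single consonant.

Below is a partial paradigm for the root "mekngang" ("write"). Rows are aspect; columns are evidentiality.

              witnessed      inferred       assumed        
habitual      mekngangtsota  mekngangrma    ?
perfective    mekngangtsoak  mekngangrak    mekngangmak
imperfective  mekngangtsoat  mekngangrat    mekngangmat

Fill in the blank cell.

Attach evidentiality assumed -m → mekngangm.
Attach aspect habitual -me (after consonant 'm') → mekngangmme.
Apply vowel harmony: mekngangmme → mekngangmma.

mekngangmma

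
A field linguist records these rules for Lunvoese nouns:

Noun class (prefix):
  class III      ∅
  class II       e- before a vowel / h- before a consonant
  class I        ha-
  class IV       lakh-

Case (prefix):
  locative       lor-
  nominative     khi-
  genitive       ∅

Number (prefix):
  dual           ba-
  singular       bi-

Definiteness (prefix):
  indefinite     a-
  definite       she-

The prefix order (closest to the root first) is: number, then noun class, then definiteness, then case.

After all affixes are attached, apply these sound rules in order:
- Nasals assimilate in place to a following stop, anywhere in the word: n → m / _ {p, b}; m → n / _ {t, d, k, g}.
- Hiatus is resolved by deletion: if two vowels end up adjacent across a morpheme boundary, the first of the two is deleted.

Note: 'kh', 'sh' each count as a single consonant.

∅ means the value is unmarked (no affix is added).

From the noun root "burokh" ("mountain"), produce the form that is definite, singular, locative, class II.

lorshehbiburokh

Attach number singular bi- → biburokh.
Attach noun class class II h- (before consonant 'b') → hbiburokh.
Attach definiteness definite she- → shehbiburokh.
Attach case locative lor- → lorshehbiburokh.
Nasal assimilation: no change.
Vowel deletion: no change.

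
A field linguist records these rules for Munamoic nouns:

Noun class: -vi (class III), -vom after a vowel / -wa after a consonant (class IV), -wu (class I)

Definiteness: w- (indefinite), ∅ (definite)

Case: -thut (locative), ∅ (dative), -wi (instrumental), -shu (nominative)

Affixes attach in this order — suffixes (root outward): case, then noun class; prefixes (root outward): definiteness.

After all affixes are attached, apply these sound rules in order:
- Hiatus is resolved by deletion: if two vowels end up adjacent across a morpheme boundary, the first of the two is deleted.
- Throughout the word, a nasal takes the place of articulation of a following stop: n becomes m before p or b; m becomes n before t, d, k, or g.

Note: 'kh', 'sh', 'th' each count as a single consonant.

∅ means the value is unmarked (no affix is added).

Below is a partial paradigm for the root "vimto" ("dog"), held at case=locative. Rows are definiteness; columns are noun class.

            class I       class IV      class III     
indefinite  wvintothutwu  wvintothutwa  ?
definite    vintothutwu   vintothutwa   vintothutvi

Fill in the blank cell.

Attach definiteness indefinite w- → wvimto.
Attach case locative -thut → wvimtothut.
Attach noun class class III -vi → wvimtothutvi.
Vowel deletion: no change.
Apply nasal assimilation: wvimtothutvi → wvintothutvi.

wvintothutvi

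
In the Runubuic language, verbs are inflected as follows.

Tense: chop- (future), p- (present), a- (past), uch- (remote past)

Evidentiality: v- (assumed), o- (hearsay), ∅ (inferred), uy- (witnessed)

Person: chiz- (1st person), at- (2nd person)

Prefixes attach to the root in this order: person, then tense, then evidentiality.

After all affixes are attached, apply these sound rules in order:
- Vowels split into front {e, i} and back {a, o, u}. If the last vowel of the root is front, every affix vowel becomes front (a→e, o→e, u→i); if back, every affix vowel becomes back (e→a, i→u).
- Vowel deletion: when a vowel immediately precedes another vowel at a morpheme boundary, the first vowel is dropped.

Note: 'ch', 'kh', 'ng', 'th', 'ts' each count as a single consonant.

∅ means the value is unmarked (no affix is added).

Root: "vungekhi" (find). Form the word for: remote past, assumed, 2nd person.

Attach person 2nd person at- → atvungekhi.
Attach tense remote past uch- → uchatvungekhi.
Attach evidentiality assumed v- → vuchatvungekhi.
Apply vowel harmony: vuchatvungekhi → vichetvungekhi.
Vowel deletion: no change.

vichetvungekhi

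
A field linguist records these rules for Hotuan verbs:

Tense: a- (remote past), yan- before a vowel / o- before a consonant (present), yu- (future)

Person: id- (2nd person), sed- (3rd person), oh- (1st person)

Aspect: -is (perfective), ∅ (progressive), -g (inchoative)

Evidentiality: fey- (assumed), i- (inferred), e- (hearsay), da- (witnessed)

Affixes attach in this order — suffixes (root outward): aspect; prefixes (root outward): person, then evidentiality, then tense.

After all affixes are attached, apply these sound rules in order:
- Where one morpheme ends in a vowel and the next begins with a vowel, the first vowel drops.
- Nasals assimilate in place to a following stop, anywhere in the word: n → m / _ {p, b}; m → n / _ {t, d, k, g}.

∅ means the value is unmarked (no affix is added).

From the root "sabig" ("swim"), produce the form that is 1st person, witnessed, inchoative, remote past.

adohsabigg

Attach person 1st person oh- → ohsabig.
Attach evidentiality witnessed da- → daohsabig.
Attach tense remote past a- → adaohsabig.
Attach aspect inchoative -g → adaohsabigg.
Apply vowel deletion: adaohsabigg → adohsabigg.
Nasal assimilation: no change.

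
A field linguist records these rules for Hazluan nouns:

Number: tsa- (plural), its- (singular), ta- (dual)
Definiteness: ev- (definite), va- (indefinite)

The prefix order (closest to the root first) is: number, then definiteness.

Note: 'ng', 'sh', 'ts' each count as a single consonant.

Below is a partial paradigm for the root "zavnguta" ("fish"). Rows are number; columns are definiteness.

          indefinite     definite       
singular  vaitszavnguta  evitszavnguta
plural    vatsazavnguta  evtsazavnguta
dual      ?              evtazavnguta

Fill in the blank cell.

vatazavnguta

Attach number dual ta- → tazavnguta.
Attach definiteness indefinite va- → vatazavnguta.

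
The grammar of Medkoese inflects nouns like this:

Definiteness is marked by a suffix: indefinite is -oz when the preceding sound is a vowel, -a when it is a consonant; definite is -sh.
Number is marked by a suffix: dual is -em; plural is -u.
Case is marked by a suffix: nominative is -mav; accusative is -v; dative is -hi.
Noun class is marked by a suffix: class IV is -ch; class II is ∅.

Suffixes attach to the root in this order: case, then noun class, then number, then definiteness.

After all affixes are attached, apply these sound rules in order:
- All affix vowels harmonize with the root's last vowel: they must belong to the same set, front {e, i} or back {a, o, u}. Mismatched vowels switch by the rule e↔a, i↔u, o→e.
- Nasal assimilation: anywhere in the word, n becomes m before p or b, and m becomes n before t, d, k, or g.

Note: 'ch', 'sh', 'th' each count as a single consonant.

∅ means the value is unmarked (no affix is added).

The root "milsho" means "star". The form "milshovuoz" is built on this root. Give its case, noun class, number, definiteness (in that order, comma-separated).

Segment: milsho-v-u-oz.
case: -v → accusative.
noun class: ∅ → class II.
number: -u → plural.
definiteness: -oz/a → indefinite.

accusative, class II, plural, indefinite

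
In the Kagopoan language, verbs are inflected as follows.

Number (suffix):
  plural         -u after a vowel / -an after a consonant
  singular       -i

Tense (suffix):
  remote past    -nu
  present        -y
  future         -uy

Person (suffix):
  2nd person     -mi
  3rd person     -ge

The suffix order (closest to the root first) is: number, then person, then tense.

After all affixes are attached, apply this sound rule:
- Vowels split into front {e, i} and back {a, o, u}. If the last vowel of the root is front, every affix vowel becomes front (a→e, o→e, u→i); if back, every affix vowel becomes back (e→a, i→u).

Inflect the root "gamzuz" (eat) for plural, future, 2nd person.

gamzuzanmuuy

Attach number plural -an (after consonant 'z') → gamzuzan.
Attach person 2nd person -mi → gamzuzanmi.
Attach tense future -uy → gamzuzanmiuy.
Apply vowel harmony: gamzuzanmiuy → gamzuzanmuuy.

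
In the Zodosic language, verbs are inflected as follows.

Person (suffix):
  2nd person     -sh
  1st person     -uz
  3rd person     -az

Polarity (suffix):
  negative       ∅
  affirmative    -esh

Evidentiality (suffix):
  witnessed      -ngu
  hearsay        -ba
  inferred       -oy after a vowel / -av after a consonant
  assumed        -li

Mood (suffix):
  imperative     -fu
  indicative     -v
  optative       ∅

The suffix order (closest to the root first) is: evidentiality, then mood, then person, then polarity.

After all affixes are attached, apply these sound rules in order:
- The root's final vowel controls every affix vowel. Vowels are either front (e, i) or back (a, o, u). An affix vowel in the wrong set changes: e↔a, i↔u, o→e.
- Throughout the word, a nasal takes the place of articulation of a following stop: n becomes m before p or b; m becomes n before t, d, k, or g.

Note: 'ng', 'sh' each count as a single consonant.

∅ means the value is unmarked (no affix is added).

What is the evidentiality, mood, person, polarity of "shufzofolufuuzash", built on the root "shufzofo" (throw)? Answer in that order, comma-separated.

Segment: shufzofo-li-fu-uz-esh.
evidentiality: -li → assumed.
mood: -fu → imperative.
person: -uz → 1st person.
polarity: -esh → affirmative.

assumed, imperative, 1st person, affirmative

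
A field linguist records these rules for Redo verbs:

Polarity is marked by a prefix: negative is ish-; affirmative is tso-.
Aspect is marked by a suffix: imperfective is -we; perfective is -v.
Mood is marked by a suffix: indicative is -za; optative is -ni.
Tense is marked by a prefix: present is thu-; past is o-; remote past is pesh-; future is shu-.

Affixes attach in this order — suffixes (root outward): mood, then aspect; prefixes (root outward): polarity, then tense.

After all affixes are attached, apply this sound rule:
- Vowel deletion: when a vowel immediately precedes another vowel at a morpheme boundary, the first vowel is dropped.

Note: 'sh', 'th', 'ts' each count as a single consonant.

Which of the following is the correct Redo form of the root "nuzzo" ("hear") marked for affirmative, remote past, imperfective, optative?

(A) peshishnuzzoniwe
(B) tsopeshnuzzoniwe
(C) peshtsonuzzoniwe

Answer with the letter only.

Attach mood optative -ni → nuzzoni.
Attach aspect imperfective -we → nuzzoniwe.
Attach polarity affirmative tso- → tsonuzzoniwe.
Attach tense remote past pesh- → peshtsonuzzoniwe.
Vowel deletion: no change.
So the correct form is peshtsonuzzoniwe, option (C).
(A) peshishnuzzoniwe is wrong: it uses negative instead of affirmative for polarity.
(B) tsopeshnuzzoniwe is wrong: it has the affixes in the wrong order.

C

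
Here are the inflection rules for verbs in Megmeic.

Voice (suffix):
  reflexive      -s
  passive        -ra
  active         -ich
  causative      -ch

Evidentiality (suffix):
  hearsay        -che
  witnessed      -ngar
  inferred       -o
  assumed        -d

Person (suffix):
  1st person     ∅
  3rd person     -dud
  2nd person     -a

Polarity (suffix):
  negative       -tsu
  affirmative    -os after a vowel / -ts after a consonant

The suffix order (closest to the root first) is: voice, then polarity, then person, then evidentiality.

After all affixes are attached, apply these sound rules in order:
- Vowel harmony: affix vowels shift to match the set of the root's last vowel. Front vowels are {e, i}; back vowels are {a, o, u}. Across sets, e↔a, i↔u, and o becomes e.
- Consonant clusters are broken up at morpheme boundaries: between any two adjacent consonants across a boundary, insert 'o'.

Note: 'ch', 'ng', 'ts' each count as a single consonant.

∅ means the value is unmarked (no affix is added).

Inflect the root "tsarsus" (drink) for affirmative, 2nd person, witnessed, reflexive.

tsarsusosotsangar

Attach voice reflexive -s → tsarsuss.
Attach polarity affirmative -ts (after consonant 's') → tsarsussts.
Attach person 2nd person -a → tsarsusstsa.
Attach evidentiality witnessed -ngar → tsarsusstsangar.
Vowel harmony: no change.
Apply epenthesis: tsarsusstsangar → tsarsusosotsangar.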